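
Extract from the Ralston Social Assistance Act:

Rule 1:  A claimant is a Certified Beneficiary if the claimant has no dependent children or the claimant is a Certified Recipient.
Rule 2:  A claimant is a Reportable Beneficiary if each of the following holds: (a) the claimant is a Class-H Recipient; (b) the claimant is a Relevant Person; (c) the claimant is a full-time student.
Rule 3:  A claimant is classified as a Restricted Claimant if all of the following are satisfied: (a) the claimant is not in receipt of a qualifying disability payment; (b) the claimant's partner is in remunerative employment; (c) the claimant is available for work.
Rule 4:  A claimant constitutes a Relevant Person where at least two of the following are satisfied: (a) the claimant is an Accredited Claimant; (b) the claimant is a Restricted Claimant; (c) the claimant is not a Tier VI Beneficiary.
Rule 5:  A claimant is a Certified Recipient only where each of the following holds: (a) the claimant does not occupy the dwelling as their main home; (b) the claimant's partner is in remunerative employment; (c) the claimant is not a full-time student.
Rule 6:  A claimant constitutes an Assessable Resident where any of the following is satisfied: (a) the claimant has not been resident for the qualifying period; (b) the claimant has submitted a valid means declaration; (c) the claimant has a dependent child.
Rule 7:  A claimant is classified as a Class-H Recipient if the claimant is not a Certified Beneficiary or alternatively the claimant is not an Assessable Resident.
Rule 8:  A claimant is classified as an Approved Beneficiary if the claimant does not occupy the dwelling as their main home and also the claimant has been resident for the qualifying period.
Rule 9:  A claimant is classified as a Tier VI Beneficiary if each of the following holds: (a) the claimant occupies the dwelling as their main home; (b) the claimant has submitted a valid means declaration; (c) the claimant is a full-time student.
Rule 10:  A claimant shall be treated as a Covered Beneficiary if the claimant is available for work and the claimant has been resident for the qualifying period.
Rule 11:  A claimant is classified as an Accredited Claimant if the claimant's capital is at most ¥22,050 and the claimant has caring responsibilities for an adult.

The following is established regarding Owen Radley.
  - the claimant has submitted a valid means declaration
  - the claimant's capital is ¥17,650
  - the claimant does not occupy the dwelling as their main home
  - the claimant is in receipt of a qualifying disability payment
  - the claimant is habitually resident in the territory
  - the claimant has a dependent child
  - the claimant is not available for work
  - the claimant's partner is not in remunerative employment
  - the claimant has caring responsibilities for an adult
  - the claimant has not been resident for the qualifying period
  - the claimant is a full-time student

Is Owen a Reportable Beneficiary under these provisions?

Yes

rule 5 — Certified Recipient: [the claimant does not occupy the dwelling as their main home? yes] AND [the claimant's partner is in remunerative employment? no] AND [the claimant is not a full-time student? no] → not satisfied.
rule 1 — Certified Beneficiary: [the claimant has no dependent children? no] OR [Certified Recipient (rule 5)? no] → not satisfied.
rule 6 — Assessable Resident: [the claimant has not been resident for the qualifying period? yes] OR [the claimant has submitted a valid means declaration? yes] OR [the claimant has a dependent child? yes] → satisfied.
rule 7 — Class-H Recipient: [not a Certified Beneficiary (rule 1)? yes] OR [not an Assessable Resident (rule 6)? no] → satisfied.
rule 11 — Accredited Claimant: [claimant's capital: ¥17,650 ≤ ¥22,050? yes] AND [the claimant has caring responsibilities for an adult? yes] → satisfied.
rule 3 — Restricted Claimant: [the claimant is not in receipt of a qualifying disability payment? no] AND [the claimant's partner is in remunerative employment? no] AND [the claimant is available for work? no] → not satisfied.
rule 9 — Tier VI Beneficiary: [the claimant occupies the dwelling as their main home? no] AND [the claimant has submitted a valid means declaration? yes] AND [the claimant is a full-time student? yes] → not satisfied.
rule 4 — Relevant Person: Accredited Claimant (rule 11)? yes; Restricted Claimant (rule 3)? no; not a Tier VI Beneficiary (rule 9)? yes — 2 of 3 hold (need ≥2) → satisfied.
rule 2 — Reportable Beneficiary: [Class-H Recipient (rule 7)? yes] AND [Relevant Person (rule 4)? yes] AND [the claimant is a full-time student? yes] → satisfied.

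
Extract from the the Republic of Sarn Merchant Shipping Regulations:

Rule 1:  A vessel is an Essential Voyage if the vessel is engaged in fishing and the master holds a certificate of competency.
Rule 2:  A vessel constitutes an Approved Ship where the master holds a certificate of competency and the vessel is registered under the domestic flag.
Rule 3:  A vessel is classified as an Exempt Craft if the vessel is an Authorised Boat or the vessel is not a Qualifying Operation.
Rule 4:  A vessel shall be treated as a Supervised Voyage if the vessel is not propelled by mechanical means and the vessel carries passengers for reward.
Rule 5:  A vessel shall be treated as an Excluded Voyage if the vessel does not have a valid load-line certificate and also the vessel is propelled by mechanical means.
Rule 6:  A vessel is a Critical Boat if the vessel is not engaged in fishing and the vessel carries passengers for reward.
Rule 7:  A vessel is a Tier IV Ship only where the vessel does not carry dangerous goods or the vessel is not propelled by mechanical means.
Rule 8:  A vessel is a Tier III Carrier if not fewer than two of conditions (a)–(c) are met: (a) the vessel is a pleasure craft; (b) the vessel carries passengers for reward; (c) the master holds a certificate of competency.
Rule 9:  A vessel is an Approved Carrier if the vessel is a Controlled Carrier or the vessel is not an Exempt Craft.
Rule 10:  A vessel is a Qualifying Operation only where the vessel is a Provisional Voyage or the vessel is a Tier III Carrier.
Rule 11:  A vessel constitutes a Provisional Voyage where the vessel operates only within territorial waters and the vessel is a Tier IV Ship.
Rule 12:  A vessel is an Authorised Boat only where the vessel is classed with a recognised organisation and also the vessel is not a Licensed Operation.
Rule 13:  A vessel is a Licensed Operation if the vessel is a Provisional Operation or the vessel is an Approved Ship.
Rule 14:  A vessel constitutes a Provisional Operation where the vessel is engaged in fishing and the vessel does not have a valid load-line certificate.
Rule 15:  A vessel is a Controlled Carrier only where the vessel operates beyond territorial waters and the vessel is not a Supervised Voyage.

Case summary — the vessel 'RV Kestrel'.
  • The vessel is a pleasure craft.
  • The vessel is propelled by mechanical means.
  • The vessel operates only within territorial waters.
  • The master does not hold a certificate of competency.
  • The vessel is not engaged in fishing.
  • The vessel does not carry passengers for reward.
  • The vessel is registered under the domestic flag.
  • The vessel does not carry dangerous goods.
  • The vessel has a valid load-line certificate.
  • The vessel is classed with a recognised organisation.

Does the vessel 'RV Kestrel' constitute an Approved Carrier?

No

rule 4 — Supervised Voyage: [the vessel is not propelled by mechanical means? no] AND [the vessel carries passengers for reward? no] → not satisfied.
rule 15 — Controlled Carrier: [the vessel operates beyond territorial waters? no] AND [not a Supervised Voyage (rule 4)? yes] → not satisfied.
rule 14 — Provisional Operation: [the vessel is engaged in fishing? no] AND [the vessel does not have a valid load-line certificate? no] → not satisfied.
rule 2 — Approved Ship: [the master holds a certificate of competency? no] AND [the vessel is registered under the domestic flag? yes] → not satisfied.
rule 13 — Licensed Operation: [Provisional Operation (rule 14)? no] OR [Approved Ship (rule 2)? no] → not satisfied.
rule 12 — Authorised Boat: [the vessel is classed with a recognised organisation? yes] AND [not a Licensed Operation (rule 13)? yes] → satisfied.
rule 7 — Tier IV Ship: [the vessel does not carry dangerous goods? yes] OR [the vessel is not propelled by mechanical means? no] → satisfied.
rule 11 — Provisional Voyage: [the vessel operates only within territorial waters? yes] AND [Tier IV Ship (rule 7)? yes] → satisfied.
rule 8 — Tier III Carrier: the vessel is a pleasure craft? yes; the vessel carries passengers for reward? no; the master holds a certificate of competency? no — 1 of 3 hold (need ≥2) → not satisfied.
rule 10 — Qualifying Operation: [Provisional Voyage (rule 11)? yes] OR [Tier III Carrier (rule 8)? no] → satisfied.
rule 3 — Exempt Craft: [Authorised Boat (rule 12)? yes] OR [not a Qualifying Operation (rule 10)? no] → satisfied.
rule 9 — Approved Carrier: [Controlled Carrier (rule 15)? no] OR [not an Exempt Craft (rule 3)? no] → not satisfied.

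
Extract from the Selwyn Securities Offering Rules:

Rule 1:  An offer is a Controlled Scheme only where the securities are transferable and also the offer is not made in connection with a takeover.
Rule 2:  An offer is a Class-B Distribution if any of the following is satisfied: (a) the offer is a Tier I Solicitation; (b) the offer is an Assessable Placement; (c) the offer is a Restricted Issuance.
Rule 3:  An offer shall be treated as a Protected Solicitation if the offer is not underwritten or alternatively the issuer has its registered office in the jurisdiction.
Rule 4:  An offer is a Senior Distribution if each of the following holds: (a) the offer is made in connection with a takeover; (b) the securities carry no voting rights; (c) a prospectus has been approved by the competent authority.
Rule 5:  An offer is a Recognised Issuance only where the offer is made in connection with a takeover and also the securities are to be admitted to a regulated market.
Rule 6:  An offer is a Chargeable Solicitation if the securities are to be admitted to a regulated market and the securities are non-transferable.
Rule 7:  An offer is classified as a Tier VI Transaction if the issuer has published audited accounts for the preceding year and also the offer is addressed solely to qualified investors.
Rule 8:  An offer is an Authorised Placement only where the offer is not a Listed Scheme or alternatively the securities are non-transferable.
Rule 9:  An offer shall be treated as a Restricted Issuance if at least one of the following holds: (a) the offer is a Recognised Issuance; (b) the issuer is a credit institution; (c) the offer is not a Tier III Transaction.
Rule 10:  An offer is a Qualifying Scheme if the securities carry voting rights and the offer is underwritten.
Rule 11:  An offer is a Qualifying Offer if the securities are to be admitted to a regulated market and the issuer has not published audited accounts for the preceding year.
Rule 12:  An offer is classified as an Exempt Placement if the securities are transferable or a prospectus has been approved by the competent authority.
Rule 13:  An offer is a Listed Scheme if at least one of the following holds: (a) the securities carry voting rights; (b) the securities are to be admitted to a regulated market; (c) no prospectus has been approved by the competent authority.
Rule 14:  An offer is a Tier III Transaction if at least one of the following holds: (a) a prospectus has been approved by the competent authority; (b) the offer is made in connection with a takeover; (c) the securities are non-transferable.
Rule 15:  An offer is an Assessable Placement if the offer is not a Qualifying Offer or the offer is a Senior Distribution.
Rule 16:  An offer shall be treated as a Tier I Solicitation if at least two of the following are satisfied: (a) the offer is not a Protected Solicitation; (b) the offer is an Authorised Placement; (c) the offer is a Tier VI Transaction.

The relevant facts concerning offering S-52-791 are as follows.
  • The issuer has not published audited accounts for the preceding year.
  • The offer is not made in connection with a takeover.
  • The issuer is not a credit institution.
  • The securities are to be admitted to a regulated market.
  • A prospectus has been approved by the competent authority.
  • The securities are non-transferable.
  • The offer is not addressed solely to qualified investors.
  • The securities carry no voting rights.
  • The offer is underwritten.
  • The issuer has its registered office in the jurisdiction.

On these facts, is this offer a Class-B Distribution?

rule 3 — Protected Solicitation: [the offer is not underwritten? no] OR [the issuer has its registered office in the jurisdiction? yes] → satisfied.
rule 13 — Listed Scheme: [the securities carry voting rights? no] OR [the securities are to be admitted to a regulated market? yes] OR [no prospectus has been approved by the competent authority? no] → satisfied.
rule 8 — Authorised Placement: [not a Listed Scheme (rule 13)? no] OR [the securities are non-transferable? yes] → satisfied.
rule 7 — Tier VI Transaction: [the issuer has published audited accounts for the preceding year? no] AND [the offer is addressed solely to qualified investors? no] → not satisfied.
rule 16 — Tier I Solicitation: not a Protected Solicitation (rule 3)? no; Authorised Placement (rule 8)? yes; Tier VI Transaction (rule 7)? no — 1 of 3 hold (need ≥2) → not satisfied.
rule 11 — Qualifying Offer: [the securities are to be admitted to a regulated market? yes] AND [the issuer has not published audited accounts for the preceding year? yes] → satisfied.
rule 4 — Senior Distribution: [the offer is made in connection with a takeover? no] AND [the securities carry no voting rights? yes] AND [a prospectus has been approved by the competent authority? yes] → not satisfied.
rule 15 — Assessable Placement: [not a Qualifying Offer (rule 11)? no] OR [Senior Distribution (rule 4)? no] → not satisfied.
rule 5 — Recognised Issuance: [the offer is made in connection with a takeover? no] AND [the securities are to be admitted to a regulated market? yes] → not satisfied.
rule 14 — Tier III Transaction: [a prospectus has been approved by the competent authority? yes] OR [the offer is made in connection with a takeover? no] OR [the securities are non-transferable? yes] → satisfied.
rule 9 — Restricted Issuance: [Recognised Issuance (rule 5)? no] OR [the issuer is a credit institution? no] OR [not a Tier III Transaction (rule 14)? no] → not satisfied.
rule 2 — Class-B Distribution: [Tier I Solicitation (rule 16)? no] OR [Assessable Placement (rule 15)? no] OR [Restricted Issuance (rule 9)? no] → not satisfied.

No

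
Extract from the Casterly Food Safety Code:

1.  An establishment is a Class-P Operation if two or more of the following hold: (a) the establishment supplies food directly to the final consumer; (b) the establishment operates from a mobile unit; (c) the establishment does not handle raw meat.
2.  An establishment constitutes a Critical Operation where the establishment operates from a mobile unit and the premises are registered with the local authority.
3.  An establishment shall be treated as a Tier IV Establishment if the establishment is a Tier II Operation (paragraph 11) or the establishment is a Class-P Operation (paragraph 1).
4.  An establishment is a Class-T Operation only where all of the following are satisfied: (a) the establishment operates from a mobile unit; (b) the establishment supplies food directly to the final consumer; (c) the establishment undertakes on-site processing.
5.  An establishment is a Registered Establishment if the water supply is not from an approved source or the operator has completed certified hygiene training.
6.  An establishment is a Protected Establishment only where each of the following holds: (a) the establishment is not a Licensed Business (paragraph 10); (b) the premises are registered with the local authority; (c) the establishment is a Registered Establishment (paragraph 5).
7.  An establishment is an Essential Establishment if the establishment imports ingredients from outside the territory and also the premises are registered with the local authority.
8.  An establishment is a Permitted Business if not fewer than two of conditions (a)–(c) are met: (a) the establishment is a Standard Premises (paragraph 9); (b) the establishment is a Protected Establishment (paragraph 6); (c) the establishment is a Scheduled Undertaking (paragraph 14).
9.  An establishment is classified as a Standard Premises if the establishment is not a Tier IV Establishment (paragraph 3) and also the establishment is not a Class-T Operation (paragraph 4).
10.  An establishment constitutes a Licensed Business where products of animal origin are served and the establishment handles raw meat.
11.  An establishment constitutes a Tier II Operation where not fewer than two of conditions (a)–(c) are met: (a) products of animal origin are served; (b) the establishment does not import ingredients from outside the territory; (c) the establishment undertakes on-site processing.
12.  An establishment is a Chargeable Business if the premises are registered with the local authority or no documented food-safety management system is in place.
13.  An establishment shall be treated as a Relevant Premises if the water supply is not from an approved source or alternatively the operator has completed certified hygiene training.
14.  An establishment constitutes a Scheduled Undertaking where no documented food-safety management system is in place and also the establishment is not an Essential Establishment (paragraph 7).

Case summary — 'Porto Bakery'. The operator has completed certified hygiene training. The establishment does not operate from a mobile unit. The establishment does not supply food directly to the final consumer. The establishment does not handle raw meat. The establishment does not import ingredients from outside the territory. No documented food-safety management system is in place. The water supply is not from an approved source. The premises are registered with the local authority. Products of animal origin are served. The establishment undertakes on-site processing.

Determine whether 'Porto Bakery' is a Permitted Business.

Yes

paragraph 11 — Tier II Operation: products of animal origin are served? yes; the establishment does not import ingredients from outside the territory? yes; the establishment undertakes on-site processing? yes — 3 of 3 hold (need ≥2) → satisfied.
paragraph 1 — Class-P Operation: the establishment supplies food directly to the final consumer? no; the establishment operates from a mobile unit? no; the establishment does not handle raw meat? yes — 1 of 3 hold (need ≥2) → not satisfied.
paragraph 3 — Tier IV Establishment: [Tier II Operation (paragraph 11)? yes] OR [Class-P Operation (paragraph 1)? no] → satisfied.
paragraph 4 — Class-T Operation: [the establishment operates from a mobile unit? no] AND [the establishment supplies food directly to the final consumer? no] AND [the establishment undertakes on-site processing? yes] → not satisfied.
paragraph 9 — Standard Premises: [not a Tier IV Establishment (paragraph 3)? no] AND [not a Class-T Operation (paragraph 4)? yes] → not satisfied.
paragraph 10 — Licensed Business: [products of animal origin are served? yes] AND [the establishment handles raw meat? no] → not satisfied.
paragraph 5 — Registered Establishment: [the water supply is not from an approved source? yes] OR [the operator has completed certified hygiene training? yes] → satisfied.
paragraph 6 — Protected Establishment: [not a Licensed Business (paragraph 10)? yes] AND [the premises are registered with the local authority? yes] AND [Registered Establishment (paragraph 5)? yes] → satisfied.
paragraph 7 — Essential Establishment: [the establishment imports ingredients from outside the territory? no] AND [the premises are registered with the local authority? yes] → not satisfied.
paragraph 14 — Scheduled Undertaking: [no documented food-safety management system is in place? yes] AND [not an Essential Establishment (paragraph 7)? yes] → satisfied.
paragraph 8 — Permitted Business: Standard Premises (paragraph 9)? no; Protected Establishment (paragraph 6)? yes; Scheduled Undertaking (paragraph 14)? yes — 2 of 3 hold (need ≥2) → satisfied.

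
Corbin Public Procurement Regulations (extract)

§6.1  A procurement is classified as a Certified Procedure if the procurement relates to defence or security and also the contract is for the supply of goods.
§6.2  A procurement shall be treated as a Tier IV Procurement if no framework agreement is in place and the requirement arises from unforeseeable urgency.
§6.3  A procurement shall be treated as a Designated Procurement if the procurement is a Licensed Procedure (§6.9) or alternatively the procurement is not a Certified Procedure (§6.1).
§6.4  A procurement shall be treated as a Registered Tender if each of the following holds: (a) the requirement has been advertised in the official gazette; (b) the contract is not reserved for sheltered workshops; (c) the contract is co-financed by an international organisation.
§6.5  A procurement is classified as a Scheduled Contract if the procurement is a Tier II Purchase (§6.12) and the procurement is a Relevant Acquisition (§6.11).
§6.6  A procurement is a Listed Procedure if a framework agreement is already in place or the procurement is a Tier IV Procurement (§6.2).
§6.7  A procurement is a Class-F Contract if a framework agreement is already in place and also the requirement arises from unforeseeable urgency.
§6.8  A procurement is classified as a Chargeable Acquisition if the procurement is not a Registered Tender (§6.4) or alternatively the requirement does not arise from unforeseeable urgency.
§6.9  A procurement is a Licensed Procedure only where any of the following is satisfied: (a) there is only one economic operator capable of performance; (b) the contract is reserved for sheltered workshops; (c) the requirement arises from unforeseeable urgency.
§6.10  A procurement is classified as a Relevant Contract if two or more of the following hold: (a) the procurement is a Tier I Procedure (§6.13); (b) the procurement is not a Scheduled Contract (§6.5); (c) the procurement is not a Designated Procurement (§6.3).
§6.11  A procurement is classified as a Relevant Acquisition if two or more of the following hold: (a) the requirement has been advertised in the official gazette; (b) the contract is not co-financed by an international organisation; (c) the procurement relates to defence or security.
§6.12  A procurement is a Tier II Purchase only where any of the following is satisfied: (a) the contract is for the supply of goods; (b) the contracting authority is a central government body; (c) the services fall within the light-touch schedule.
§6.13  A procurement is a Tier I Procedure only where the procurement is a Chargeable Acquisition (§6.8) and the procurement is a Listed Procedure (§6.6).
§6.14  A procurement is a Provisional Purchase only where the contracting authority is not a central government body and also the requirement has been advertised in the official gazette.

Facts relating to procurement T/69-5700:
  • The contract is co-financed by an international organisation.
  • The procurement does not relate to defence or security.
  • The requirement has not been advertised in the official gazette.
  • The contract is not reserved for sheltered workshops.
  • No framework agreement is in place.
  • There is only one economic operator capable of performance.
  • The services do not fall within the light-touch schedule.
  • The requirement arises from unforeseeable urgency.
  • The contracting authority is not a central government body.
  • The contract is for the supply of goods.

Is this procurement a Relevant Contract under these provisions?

§6.4 — Registered Tender: [the requirement has been advertised in the official gazette? no] AND [the contract is not reserved for sheltered workshops? yes] AND [the contract is co-financed by an international organisation? yes] → not satisfied.
§6.8 — Chargeable Acquisition: [not a Registered Tender (§6.4)? yes] OR [the requirement does not arise from unforeseeable urgency? no] → satisfied.
§6.2 — Tier IV Procurement: [no framework agreement is in place? yes] AND [the requirement arises from unforeseeable urgency? yes] → satisfied.
§6.6 — Listed Procedure: [a framework agreement is already in place? no] OR [Tier IV Procurement (§6.2)? yes] → satisfied.
§6.13 — Tier I Procedure: [Chargeable Acquisition (§6.8)? yes] AND [Listed Procedure (§6.6)? yes] → satisfied.
§6.12 — Tier II Purchase: [the contract is for the supply of goods? yes] OR [the contracting authority is a central government body? no] OR [the services fall within the light-touch schedule? no] → satisfied.
§6.11 — Relevant Acquisition: the requirement has been advertised in the official gazette? no; the contract is not co-financed by an international organisation? no; the procurement relates to defence or security? no — 0 of 3 hold (need ≥2) → not satisfied.
§6.5 — Scheduled Contract: [Tier II Purchase (§6.12)? yes] AND [Relevant Acquisition (§6.11)? no] → not satisfied.
§6.9 — Licensed Procedure: [there is only one economic operator capable of performance? yes] OR [the contract is reserved for sheltered workshops? no] OR [the requirement arises from unforeseeable urgency? yes] → satisfied.
§6.1 — Certified Procedure: [the procurement relates to defence or security? no] AND [the contract is for the supply of goods? yes] → not satisfied.
§6.3 — Designated Procurement: [Licensed Procedure (§6.9)? yes] OR [not a Certified Procedure (§6.1)? yes] → satisfied.
§6.10 — Relevant Contract: Tier I Procedure (§6.13)? yes; not a Scheduled Contract (§6.5)? yes; not a Designated Procurement (§6.3)? no — 2 of 3 hold (need ≥2) → satisfied.

Yes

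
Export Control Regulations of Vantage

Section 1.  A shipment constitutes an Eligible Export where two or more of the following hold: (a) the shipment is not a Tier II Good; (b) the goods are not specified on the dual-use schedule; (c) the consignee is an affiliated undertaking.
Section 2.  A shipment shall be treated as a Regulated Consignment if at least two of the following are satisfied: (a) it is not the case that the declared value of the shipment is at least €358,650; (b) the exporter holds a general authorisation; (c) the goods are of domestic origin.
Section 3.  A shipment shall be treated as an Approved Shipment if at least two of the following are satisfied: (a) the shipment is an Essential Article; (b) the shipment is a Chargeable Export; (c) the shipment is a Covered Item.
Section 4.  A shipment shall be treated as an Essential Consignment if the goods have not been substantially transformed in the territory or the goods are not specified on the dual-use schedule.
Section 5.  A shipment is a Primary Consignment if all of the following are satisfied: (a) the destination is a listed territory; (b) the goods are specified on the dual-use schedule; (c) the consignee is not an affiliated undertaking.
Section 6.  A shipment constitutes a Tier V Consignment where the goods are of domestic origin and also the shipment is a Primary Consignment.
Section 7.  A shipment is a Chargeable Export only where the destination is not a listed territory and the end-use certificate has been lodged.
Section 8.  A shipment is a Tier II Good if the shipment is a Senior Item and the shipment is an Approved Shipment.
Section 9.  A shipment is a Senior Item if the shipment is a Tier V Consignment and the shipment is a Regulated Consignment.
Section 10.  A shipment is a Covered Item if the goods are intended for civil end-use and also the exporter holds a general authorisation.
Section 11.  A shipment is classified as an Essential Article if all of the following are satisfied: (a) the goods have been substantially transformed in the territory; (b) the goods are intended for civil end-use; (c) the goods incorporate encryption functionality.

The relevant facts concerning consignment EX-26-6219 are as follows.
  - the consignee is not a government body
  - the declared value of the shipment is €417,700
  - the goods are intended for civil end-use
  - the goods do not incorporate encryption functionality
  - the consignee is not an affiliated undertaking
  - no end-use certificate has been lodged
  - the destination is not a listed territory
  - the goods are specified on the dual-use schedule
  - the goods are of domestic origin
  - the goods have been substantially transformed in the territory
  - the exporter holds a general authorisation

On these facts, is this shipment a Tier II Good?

section 5 — Primary Consignment: [the destination is a listed territory? no] AND [the goods are specified on the dual-use schedule? yes] AND [the consignee is not an affiliated undertaking? yes] → not satisfied.
section 6 — Tier V Consignment: [the goods are of domestic origin? yes] AND [Primary Consignment (section 5)? no] → not satisfied.
section 2 — Regulated Consignment: declared value of the shipment: €417,700 ≥ €358,650? yes, so negated condition no; the exporter holds a general authorisation? yes; the goods are of domestic origin? yes — 2 of 3 hold (need ≥2) → satisfied.
section 9 — Senior Item: [Tier V Consignment (section 6)? no] AND [Regulated Consignment (section 2)? yes] → not satisfied.
section 11 — Essential Article: [the goods have been substantially transformed in the territory? yes] AND [the goods are intended for civil end-use? yes] AND [the goods incorporate encryption functionality? no] → not satisfied.
section 7 — Chargeable Export: [the destination is not a listed territory? yes] AND [the end-use certificate has been lodged? no] → not satisfied.
section 10 — Covered Item: [the goods are intended for civil end-use? yes] AND [the exporter holds a general authorisation? yes] → satisfied.
section 3 — Approved Shipment: Essential Article (section 11)? no; Chargeable Export (section 7)? no; Covered Item (section 10)? yes — 1 of 3 hold (need ≥2) → not satisfied.
section 8 — Tier II Good: [Senior Item (section 9)? no] AND [Approved Shipment (section 3)? no] → not satisfied.

No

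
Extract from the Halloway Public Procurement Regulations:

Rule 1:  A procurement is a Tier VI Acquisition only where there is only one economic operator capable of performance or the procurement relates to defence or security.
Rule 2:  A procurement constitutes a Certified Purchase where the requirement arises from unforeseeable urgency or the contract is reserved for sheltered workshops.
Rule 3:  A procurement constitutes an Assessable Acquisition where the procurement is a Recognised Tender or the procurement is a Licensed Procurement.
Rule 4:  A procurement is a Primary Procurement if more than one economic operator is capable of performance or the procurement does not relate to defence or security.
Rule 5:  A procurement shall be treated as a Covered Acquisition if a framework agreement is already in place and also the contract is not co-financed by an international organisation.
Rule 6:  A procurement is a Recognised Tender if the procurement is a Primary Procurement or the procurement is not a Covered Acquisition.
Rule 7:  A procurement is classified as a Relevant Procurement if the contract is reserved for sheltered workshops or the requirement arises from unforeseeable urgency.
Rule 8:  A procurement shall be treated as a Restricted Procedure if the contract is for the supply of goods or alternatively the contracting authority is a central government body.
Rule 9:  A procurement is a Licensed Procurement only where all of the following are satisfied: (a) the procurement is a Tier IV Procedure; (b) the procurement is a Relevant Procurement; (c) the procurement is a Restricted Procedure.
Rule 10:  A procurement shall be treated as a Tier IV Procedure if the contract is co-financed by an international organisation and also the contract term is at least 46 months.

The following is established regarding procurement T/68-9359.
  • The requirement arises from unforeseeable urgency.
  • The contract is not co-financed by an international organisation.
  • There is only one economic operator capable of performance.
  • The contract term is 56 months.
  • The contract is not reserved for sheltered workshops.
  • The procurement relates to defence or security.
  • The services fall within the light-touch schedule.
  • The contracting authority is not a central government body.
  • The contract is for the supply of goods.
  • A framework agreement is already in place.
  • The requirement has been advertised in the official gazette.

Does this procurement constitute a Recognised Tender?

Under rule 4: more than one economic operator is capable of performance? no; or the procurement does not relate to defence or security? no. So the procurement is not a Primary Procurement.
Under rule 5: a framework agreement is already in place? yes; and the contract is not co-financed by an international organisation? yes. So the procurement is a Covered Acquisition.
Under rule 6: Primary Procurement (rule 4)? no; or not a Covered Acquisition (rule 5)? no. So the procurement is not a Recognised Tender.

No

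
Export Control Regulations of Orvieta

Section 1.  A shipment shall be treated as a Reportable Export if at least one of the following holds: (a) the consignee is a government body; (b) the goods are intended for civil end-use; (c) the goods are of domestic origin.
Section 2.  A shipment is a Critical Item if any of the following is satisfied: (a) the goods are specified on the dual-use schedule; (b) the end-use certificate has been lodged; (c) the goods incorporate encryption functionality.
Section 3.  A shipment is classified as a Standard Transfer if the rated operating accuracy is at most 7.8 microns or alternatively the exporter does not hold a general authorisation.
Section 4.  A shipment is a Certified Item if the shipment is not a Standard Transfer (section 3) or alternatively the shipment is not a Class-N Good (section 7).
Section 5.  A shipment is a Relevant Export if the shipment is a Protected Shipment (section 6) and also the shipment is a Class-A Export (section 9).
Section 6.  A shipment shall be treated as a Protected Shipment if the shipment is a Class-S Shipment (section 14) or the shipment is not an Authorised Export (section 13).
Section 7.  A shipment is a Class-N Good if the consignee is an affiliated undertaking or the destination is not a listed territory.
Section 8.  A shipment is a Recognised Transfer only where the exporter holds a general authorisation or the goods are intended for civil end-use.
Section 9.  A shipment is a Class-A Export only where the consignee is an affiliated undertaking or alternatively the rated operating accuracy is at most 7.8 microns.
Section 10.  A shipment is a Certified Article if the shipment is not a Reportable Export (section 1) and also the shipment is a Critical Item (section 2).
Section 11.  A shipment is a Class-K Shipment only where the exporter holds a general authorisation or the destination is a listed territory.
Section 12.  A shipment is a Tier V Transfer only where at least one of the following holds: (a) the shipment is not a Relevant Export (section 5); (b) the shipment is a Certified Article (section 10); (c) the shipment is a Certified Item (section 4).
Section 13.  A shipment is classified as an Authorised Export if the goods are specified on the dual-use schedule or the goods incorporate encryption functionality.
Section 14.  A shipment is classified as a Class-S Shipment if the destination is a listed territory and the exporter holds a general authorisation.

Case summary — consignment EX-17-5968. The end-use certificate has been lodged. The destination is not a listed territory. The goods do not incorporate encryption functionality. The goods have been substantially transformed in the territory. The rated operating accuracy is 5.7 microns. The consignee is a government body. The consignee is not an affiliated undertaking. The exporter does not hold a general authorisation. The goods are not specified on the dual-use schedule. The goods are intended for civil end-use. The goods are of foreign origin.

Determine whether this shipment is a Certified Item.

section 3 — Standard Transfer: [rated operating accuracy: 5.7 microns ≤ 7.8 microns? yes] OR [the exporter does not hold a general authorisation? yes] → satisfied.
section 7 — Class-N Good: [the consignee is an affiliated undertaking? no] OR [the destination is not a listed territory? yes] → satisfied.
section 4 — Certified Item: [not a Standard Transfer (section 3)? no] OR [not a Class-N Good (section 7)? no] → not satisfied.

No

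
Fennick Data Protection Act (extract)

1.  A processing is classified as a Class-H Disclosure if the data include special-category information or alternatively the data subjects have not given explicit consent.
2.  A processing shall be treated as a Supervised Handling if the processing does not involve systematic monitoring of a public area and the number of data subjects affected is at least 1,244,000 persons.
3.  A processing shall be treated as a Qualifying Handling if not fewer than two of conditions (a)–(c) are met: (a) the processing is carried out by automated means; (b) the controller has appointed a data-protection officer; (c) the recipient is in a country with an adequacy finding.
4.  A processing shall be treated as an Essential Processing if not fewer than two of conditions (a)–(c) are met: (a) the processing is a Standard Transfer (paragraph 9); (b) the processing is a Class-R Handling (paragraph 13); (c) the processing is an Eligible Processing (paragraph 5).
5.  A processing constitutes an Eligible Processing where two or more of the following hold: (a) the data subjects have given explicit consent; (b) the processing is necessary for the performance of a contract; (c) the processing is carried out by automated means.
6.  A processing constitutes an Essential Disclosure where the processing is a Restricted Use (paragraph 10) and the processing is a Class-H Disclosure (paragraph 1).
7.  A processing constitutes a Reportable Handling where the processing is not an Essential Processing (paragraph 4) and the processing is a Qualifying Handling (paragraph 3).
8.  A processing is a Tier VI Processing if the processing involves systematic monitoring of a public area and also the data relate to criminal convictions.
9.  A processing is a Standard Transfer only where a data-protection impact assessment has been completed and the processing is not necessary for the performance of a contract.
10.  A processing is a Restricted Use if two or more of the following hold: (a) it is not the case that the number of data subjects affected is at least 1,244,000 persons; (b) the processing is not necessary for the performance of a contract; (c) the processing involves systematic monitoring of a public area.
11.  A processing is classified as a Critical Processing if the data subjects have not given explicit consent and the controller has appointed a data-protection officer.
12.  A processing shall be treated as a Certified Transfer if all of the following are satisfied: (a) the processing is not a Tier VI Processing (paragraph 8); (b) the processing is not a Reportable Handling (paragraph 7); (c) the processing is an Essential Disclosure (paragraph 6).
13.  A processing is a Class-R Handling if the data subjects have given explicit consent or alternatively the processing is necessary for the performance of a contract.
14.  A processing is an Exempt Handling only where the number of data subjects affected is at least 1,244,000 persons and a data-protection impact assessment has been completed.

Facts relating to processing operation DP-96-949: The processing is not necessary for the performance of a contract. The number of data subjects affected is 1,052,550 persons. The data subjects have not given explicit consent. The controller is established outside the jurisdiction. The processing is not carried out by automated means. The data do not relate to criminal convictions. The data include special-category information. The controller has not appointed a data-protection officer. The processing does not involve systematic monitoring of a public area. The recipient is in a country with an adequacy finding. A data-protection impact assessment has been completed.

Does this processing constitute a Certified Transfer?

Under paragraph 8: the processing involves systematic monitoring of a public area? no; and the data relate to criminal convictions? no. So the processing is not a Tier VI Processing.
Under paragraph 9: a data-protection impact assessment has been completed? yes; and the processing is not necessary for the performance of a contract? yes. So the processing is a Standard Transfer.
Under paragraph 13: the data subjects have given explicit consent? no; or the processing is necessary for the performance of a contract? no. So the processing is not a Class-R Handling.
Under paragraph 5: the data subjects have given explicit consent? no; the processing is necessary for the performance of a contract? no; the processing is carried out by automated means? no — 0 of 3 hold (need ≥2) → not satisfied.
Under paragraph 4: Standard Transfer (paragraph 9)? yes; Class-R Handling (paragraph 13)? no; Eligible Processing (paragraph 5)? no — 1 of 3 hold (need ≥2) → not satisfied.
Under paragraph 3: the processing is carried out by automated means? no; the controller has appointed a data-protection officer? no; the recipient is in a country with an adequacy finding? yes — 1 of 3 hold (need ≥2) → not satisfied.
Under paragraph 7: not an Essential Processing (paragraph 4)? yes; and Qualifying Handling (paragraph 3)? no. So the processing is not a Reportable Handling.
Under paragraph 10: number of data subjects affected: 1,052,550 persons ≥ 1,244,000 persons? no, so negated condition yes; the processing is not necessary for the performance of a contract? yes; the processing involves systematic monitoring of a public area? no — 2 of 3 hold (need ≥2) → satisfied.
Under paragraph 1: the data include special-category information? yes; or the data subjects have not given explicit consent? yes. So the processing is a Class-H Disclosure.
Under paragraph 6: Restricted Use (paragraph 10)? yes; and Class-H Disclosure (paragraph 1)? yes. So the processing is an Essential Disclosure.
Under paragraph 12: not a Tier VI Processing (paragraph 8)? yes; and not a Reportable Handling (paragraph 7)? yes; and Essential Disclosure (paragraph 6)? yes. So the processing is a Certified Transfer.

Yes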